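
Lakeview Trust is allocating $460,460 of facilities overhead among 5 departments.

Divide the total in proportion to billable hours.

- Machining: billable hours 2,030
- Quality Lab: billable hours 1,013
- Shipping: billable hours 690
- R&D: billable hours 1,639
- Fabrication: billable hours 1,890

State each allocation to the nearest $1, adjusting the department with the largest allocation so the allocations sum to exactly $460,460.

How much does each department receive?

Machining: $128,715 · Quality Lab: $64,231 · Shipping: $43,751 · R&D: $103,924 · Fabrication: $119,839

Billable hours total: 7,262.
Pro-rata amounts: Machining 2,030/7,262 × $460,460 = 128,715.75; Quality Lab 1,013/7,262 × $460,460 = 64,231.06; Shipping 690/7,262 × $460,460 = 43,750.67; R&D 1,639/7,262 × $460,460 = 103,923.70; Fabrication 1,890/7,262 × $460,460 = 119,838.80.
At nearest $1: Machining $128,716; Quality Lab $64,231; Shipping $43,751; R&D $103,924; Fabrication $119,839. Sum = $460,461.
Difference $460,460 − $460,461 = −$1 applied to largest allocation (Machining): Machining becomes $128,715.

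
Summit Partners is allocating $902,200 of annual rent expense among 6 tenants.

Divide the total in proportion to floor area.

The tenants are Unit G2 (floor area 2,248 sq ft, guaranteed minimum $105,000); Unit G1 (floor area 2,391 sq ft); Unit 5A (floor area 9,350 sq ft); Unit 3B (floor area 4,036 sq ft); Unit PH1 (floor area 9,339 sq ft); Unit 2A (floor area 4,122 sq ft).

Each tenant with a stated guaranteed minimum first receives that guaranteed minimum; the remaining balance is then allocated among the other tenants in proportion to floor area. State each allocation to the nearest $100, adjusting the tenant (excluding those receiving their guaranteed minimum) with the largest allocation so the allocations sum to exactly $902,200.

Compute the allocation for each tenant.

Unit G2: $105,000 | Unit G1: $65,200 | Unit 5A: $255,000 | Unit 3B: $110,000 | Unit PH1: $254,600 | Unit 2A: $112,400

Fund the minimums — Unit G2 $105,000. Balance $797,200.
Balance split over remaining floor area 29,238: Unit G1 65,192.74 → $65,200; Unit 5A 254,936.04 → $254,900; Unit 3B 110,045.12 → $110,000; Unit PH1 254,636.12 → $254,600; Unit 2A 112,389.99 → $112,400.
Rounding difference +$100 applied to Unit 5A → $255,000.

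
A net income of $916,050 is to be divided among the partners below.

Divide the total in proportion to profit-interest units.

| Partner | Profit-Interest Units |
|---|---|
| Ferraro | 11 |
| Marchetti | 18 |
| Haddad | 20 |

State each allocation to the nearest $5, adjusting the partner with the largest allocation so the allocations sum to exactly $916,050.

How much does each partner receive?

Sum of profit-interest units: 49.
Raw shares: Ferraro 11/49 × $916,050 = 205,643.88; Marchetti 18/49 × $916,050 = 336,508.16; Haddad 20/49 × $916,050 = 373,897.96.
At nearest $5: Ferraro $205,645; Marchetti $336,510; Haddad $373,900. Sum = $916,055.
Difference $916,050 − $916,055 = −$5 applied to largest allocation (Haddad): Haddad becomes $373,895.

Ferraro: $205,645 · Marchetti: $336,510 · Haddad: $373,895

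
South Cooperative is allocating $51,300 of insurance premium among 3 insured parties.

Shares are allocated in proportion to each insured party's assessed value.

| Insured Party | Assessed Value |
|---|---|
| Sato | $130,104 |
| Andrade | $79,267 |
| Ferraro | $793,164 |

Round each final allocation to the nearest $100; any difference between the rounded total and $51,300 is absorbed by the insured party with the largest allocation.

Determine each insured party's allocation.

Sato: $6,700; Andrade: $4,100; Ferraro: $40,500

Combined assessed value = 1,002,535.
Pro-rata amounts: Sato 130,104/1,002,535 × $51,300 = 6,657.46; Andrade 79,267/1,002,535 × $51,300 = 4,056.11; Ferraro 793,164/1,002,535 × $51,300 = 40,586.43.
Rounded to nearest $100: Sato $6,700; Andrade $4,100; Ferraro $40,600. Sum = $51,400.
Difference $51,300 − $51,400 = −$100 applied to largest allocation (Ferraro): Ferraro becomes $40,500.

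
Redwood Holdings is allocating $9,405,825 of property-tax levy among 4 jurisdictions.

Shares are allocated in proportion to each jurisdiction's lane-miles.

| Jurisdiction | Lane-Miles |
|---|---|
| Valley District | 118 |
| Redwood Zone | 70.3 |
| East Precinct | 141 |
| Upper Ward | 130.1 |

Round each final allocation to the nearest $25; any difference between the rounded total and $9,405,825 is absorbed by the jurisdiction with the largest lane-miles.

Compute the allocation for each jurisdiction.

Combined lane-miles = 459.4.
Pro-rata amounts: Valley District 118/459.4 × $9,405,825 = 2,415,949.83; Redwood Zone 70.3/459.4 × $9,405,825 = 1,439,332.82; East Precinct 141/459.4 × $9,405,825 = 2,886,855.30; Upper Ward 130.1/459.4 × $9,405,825 = 2,663,687.05.
After rounding ($25): Valley District $2,415,950; Redwood Zone $1,439,325; East Precinct $2,886,850; Upper Ward $2,663,675. Sum = $9,405,800.
Difference $9,405,825 − $9,405,800 = +$25 applied to largest lane-miles (East Precinct): East Precinct becomes $2,886,875.

Valley District: $2,415,950 | Redwood Zone: $1,439,325 | East Precinct: $2,886,875 | Upper Ward: $2,663,675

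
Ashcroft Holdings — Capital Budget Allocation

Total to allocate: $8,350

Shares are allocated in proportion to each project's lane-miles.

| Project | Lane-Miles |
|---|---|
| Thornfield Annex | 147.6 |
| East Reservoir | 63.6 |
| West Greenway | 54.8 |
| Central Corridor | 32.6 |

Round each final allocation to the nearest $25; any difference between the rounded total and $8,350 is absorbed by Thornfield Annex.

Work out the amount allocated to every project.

Thornfield Annex: $4,150; East Reservoir: $1,775; West Greenway: $1,525; Central Corridor: $900

Sum of lane-miles: 298.6.
Pro-rata amounts: Thornfield Annex 147.6/298.6 × $8,350 = 4,127.46; East Reservoir 63.6/298.6 × $8,350 = 1,778.50; West Greenway 54.8/298.6 × $8,350 = 1,532.42; Central Corridor 32.6/298.6 × $8,350 = 911.62.
Rounded to nearest $25: Thornfield Annex $4,125; East Reservoir $1,775; West Greenway $1,525; Central Corridor $900. Sum = $8,325.
Difference $8,350 − $8,325 = +$25 applied to Thornfield Annex: Thornfield Annex becomes $4,150.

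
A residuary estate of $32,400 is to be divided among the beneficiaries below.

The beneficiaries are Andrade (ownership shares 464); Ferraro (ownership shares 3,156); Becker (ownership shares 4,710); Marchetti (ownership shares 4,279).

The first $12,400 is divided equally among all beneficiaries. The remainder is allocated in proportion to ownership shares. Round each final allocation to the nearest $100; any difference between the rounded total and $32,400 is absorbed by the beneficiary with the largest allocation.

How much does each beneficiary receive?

Andrade: $3,800; Ferraro: $8,100; Becker: $10,600; Marchetti: $9,900

Equal tier: $12,400 ÷ 4 = $3,100 apiece.
Remainder $20,000 by ownership shares (total 12,609): Andrade 735.98 → $700; Ferraro 5,005.95 → $5,000; Becker 7,470.85 → $7,500; Marchetti 6,787.22 → $6,800.
Totals: Andrade $3,100 + $700 = $3,800; Ferraro $3,100 + $5,000 = $8,100; Becker $3,100 + $7,500 = $10,600; Marchetti $3,100 + $6,800 = $9,900.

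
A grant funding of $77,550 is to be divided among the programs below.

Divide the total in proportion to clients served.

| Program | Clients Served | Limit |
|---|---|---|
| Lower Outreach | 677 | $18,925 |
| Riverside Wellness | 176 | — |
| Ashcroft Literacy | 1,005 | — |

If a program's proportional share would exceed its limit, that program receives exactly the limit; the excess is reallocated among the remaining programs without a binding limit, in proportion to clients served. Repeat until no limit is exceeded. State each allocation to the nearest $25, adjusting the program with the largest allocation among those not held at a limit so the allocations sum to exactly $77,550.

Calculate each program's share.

Clients served total: 1,858.
Unconstrained shares: Lower Outreach 28,256.92; Riverside Wellness 7,345.96; Ashcroft Literacy 41,947.12.
Capped: Lower Outreach ($18,925); remaining pool $58,625 reallocated over remaining clients served 1,181.
Shares after redistribution: Riverside Wellness 8,736.66 → $8,725; Ashcroft Literacy 49,888.34 → $49,900.

Lower Outreach: $18,925; Riverside Wellness: $8,725; Ashcroft Literacy: $49,900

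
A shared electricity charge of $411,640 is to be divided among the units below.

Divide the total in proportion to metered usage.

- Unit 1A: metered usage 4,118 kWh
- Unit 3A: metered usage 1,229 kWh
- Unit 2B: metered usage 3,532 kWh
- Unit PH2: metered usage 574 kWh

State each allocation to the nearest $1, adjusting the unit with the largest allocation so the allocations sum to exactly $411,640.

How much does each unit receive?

Combined metered usage = 9,453.
Proportional shares: Unit 1A 4,118/9,453 × $411,640 = 179,322.28; Unit 3A 1,229/9,453 × $411,640 = 53,517.99; Unit 2B 3,532/9,453 × $411,640 = 153,804.35; Unit PH2 574/9,453 × $411,640 = 24,995.38.
At nearest $1: Unit 1A $179,322; Unit 3A $53,518; Unit 2B $153,804; Unit PH2 $24,995. Sum = $411,639.
Difference $411,640 − $411,639 = +$1 applied to largest allocation (Unit 1A): Unit 1A becomes $179,323.

Unit 1A: $179,323 · Unit 3A: $53,518 · Unit 2B: $153,804 · Unit PH2: $24,995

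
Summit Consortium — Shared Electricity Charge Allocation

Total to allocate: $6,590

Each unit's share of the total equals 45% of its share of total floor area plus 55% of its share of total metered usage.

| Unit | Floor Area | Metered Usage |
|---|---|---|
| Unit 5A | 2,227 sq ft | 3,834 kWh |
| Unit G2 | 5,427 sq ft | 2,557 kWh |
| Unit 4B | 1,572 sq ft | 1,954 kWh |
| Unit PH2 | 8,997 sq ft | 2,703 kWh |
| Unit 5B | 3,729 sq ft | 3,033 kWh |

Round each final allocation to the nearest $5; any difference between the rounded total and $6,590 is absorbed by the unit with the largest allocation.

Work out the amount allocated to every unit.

Unit 5A: $1,290; Unit G2: $1,390; Unit 4B: $715; Unit PH2: $1,910; Unit 5B: $1,285

Totals — floor area 21,952, metered usage 14,081.
Combined weights (45% floor area + 55% metered usage): Unit 5A 0.1954; Unit G2 0.2111; Unit 4B 0.1085; Unit PH2 0.2900; Unit 5B 0.1949.
Raw shares: Unit 5A 1,287.73; Unit G2 1,391.32; Unit 4B 715.33; Unit PH2 1,911.17; Unit 5B 1,284.46.
After rounding ($5): Unit 5A $1,290; Unit G2 $1,390; Unit 4B $715; Unit PH2 $1,910; Unit 5B $1,285. Sum = $6,590.
Rounded total matches; no reconciliation needed.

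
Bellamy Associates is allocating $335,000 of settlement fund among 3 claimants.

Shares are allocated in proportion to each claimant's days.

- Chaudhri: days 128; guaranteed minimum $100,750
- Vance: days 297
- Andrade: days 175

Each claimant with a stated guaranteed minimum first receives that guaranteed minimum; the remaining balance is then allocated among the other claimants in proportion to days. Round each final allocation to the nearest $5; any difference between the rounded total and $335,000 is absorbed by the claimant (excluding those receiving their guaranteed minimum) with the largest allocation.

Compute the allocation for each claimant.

Minimums first: Chaudhri $100,750. Remaining pool $234,250.
Remaining pool split over remaining days 472: Vance 147,398.83 → $147,400; Andrade 86,851.17 → $86,850.

Chaudhri: $100,750 | Vance: $147,400 | Andrade: $86,850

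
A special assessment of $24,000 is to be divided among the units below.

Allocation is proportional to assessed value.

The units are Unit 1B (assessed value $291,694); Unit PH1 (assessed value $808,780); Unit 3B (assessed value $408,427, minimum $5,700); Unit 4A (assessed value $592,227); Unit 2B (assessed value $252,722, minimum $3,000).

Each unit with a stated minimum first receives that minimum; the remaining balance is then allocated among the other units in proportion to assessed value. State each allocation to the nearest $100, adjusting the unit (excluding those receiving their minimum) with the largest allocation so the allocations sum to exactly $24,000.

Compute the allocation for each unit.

Minimums first: Unit 3B $5,700; Unit 2B $3,000. Remaining pool $15,300.
Remaining pool split over remaining assessed value 1,692,701: Unit 1B 2,636.57 → $2,600; Unit PH1 7,310.41 → $7,300; Unit 4A 5,353.03 → $5,400.

Unit 1B: $2,600 · Unit PH1: $7,300 · Unit 3B: $5,700 · Unit 4A: $5,400 · Unit 2B: $3,000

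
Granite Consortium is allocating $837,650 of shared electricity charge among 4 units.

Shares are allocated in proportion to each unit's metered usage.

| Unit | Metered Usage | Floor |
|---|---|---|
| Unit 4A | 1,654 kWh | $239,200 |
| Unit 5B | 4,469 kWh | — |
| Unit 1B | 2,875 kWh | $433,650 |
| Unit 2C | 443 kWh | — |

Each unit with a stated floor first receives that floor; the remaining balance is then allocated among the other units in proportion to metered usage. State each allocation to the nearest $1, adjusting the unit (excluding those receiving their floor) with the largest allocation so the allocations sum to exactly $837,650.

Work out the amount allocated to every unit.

Minimums first: Unit 4A $239,200; Unit 1B $433,650. Balance $164,800.
Balance split over remaining metered usage 4,912: Unit 5B 149,937.13 → $149,937; Unit 2C 14,862.87 → $14,863.

Unit 4A: $239,200 | Unit 5B: $149,937 | Unit 1B: $433,650 | Unit 2C: $14,863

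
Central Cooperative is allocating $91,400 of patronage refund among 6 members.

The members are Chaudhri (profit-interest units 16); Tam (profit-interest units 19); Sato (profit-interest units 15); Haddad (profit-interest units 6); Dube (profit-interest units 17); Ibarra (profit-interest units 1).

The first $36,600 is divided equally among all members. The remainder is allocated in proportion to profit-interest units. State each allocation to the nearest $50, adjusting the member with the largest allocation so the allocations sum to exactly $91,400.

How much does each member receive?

First tranche $36,600 split equally: $6,100 each.
Remainder $54,800 by profit-interest units (total 74): Chaudhri 11,848.65 → $11,850; Tam 14,070.27 → $14,050; Sato 11,108.11 → $11,100; Haddad 4,443.24 → $4,450; Dube 12,589.19 → $12,600; Ibarra 740.54 → $750.
Totals: Chaudhri $6,100 + $11,850 = $17,950; Tam $6,100 + $14,050 = $20,150; Sato $6,100 + $11,100 = $17,200; Haddad $6,100 + $4,450 = $10,550; Dube $6,100 + $12,600 = $18,700; Ibarra $6,100 + $750 = $6,850.

Chaudhri: $17,950 | Tam: $20,150 | Sato: $17,200 | Haddad: $10,550 | Dube: $18,700 | Ibarra: $6,850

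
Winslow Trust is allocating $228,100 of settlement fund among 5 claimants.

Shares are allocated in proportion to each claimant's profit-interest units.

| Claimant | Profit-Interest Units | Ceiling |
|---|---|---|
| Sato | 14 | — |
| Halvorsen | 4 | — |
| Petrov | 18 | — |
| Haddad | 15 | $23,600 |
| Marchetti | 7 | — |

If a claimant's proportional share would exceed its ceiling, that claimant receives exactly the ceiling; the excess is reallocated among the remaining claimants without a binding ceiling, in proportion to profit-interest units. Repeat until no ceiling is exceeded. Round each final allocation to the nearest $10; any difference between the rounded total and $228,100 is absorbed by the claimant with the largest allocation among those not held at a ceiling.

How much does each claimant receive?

Sato: $66,580 · Halvorsen: $19,020 · Petrov: $85,610 · Haddad: $23,600 · Marchetti: $33,290

Profit-interest units total: 58.
Unconstrained shares: Sato 55,058.62; Halvorsen 15,731.03; Petrov 70,789.66; Haddad 58,991.38; Marchetti 27,529.31.
Held at cap: Haddad ($23,600); balance $204,500 reallocated over remaining profit-interest units 43.
Remaining shares: Sato 66,581.40 → $66,580; Halvorsen 19,023.26 → $19,020; Petrov 85,604.65 → $85,600; Marchetti 33,290.70 → $33,290.
Rounding difference +$10 applied to Petrov → $85,610.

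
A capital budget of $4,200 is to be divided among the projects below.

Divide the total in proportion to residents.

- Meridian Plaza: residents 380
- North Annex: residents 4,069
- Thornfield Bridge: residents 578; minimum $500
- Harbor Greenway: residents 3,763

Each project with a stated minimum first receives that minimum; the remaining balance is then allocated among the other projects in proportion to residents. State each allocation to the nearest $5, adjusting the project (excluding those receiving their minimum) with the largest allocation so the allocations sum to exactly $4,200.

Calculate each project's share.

Guaranteed amounts: Thornfield Bridge $500. Balance $3,700.
Balance split over remaining residents 8,212: Meridian Plaza 171.21 → $170; North Annex 1,833.33 → $1,835; Harbor Greenway 1,695.46 → $1,695.

Meridian Plaza: $170; North Annex: $1,835; Thornfield Bridge: $500; Harbor Greenway: $1,695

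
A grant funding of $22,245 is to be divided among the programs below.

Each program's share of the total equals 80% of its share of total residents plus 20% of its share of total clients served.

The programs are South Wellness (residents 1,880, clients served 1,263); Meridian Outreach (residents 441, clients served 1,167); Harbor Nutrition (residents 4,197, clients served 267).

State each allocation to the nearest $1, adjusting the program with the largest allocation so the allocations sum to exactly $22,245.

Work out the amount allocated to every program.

South Wellness: $7,216 · Meridian Outreach: $3,129 · Harbor Nutrition: $11,900

Residents total 6,518; clients served total 2,697.
Blended shares (80% residents + 20% clients served): South Wellness 0.3244; Meridian Outreach 0.1407; Harbor Nutrition 0.5349.
Pro-rata amounts: South Wellness 7,216.39; Meridian Outreach 3,129.15; Harbor Nutrition 11,899.45.
After rounding ($1): South Wellness $7,216; Meridian Outreach $3,129; Harbor Nutrition $11,899. Sum = $22,244.
Difference $22,245 − $22,244 = +$1 applied to largest allocation (Harbor Nutrition): Harbor Nutrition becomes $11,900.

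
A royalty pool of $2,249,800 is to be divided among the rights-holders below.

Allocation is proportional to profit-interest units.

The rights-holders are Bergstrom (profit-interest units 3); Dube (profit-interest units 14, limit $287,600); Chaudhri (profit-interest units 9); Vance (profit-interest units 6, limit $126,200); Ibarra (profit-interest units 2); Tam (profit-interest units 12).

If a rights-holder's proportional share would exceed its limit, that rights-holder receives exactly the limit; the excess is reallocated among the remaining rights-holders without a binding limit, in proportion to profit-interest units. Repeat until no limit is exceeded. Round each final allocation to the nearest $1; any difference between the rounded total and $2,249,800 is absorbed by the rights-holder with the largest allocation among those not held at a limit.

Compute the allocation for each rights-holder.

Total profit-interest units = 46.
Pro-rata shares before constraints: Bergstrom 146,726.09; Dube 684,721.74; Chaudhri 440,178.26; Vance 293,452.17; Ibarra 97,817.39; Tam 586,904.35.
Cap binds for Dube ($287,600), Vance ($126,200); remaining pool $1,836,000 reallocated over remaining profit-interest units 26.
Redistributed shares: Bergstrom 211,846.15 → $211,846; Chaudhri 635,538.46 → $635,538; Ibarra 141,230.77 → $141,231; Tam 847,384.62 → $847,385.

Bergstrom: $211,846 | Dube: $287,600 | Chaudhri: $635,538 | Vance: $126,200 | Ibarra: $141,231 | Tam: $847,385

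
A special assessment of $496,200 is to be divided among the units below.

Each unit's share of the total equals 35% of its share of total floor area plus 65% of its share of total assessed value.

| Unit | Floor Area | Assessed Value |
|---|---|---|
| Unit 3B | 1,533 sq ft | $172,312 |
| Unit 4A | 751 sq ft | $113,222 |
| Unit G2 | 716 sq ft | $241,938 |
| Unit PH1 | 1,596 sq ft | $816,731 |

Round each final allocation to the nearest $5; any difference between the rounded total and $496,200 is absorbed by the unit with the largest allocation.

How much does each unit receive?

Unit 3B: $99,275 | Unit 4A: $55,545 | Unit G2: $85,105 | Unit PH1: $256,275

Floor area total 4,596; assessed value total 1,344,203.
Combined weights (35% floor area + 65% assessed value): Unit 3B 0.2001; Unit 4A 0.1119; Unit G2 0.1715; Unit PH1 0.5165.
Proportional shares: Unit 3B 99,272.58; Unit 4A 55,544.84; Unit G2 85,106.59; Unit PH1 256,275.99.
After rounding ($5): Unit 3B $99,275; Unit 4A $55,545; Unit G2 $85,105; Unit PH1 $256,275. Sum = $496,200.
No rounding difference to absorb.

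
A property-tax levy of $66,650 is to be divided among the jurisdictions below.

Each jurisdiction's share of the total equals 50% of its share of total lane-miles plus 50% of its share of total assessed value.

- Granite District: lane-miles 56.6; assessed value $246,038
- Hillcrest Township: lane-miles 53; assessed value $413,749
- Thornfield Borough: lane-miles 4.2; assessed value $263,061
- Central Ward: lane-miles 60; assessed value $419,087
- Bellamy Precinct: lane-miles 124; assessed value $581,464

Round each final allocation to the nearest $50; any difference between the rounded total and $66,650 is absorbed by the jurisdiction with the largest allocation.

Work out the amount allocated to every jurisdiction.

Totals — lane-miles 297.8, assessed value 1,923,399.
Blended shares (50% lane-miles + 50% assessed value): Granite District 0.1590; Hillcrest Township 0.1965; Thornfield Borough 0.0754; Central Ward 0.2097; Bellamy Precinct 0.3593.
Unrounded shares: Granite District 10,596.64; Hillcrest Township 13,099.57; Thornfield Borough 5,027.82; Central Ward 13,975.38; Bellamy Precinct 23,950.59.
After rounding ($50): Granite District $10,600; Hillcrest Township $13,100; Thornfield Borough $5,050; Central Ward $14,000; Bellamy Precinct $23,950. Sum = $66,700.
Difference $66,650 − $66,700 = −$50 applied to largest allocation (Bellamy Precinct): Bellamy Precinct becomes $23,900.

Granite District: $10,600; Hillcrest Township: $13,100; Thornfield Borough: $5,050; Central Ward: $14,000; Bellamy Precinct: $23,900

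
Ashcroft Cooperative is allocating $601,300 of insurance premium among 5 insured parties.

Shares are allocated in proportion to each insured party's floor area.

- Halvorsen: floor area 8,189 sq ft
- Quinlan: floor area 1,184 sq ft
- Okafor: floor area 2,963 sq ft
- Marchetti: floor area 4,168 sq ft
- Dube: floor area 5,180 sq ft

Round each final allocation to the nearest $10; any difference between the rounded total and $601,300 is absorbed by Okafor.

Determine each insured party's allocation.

Halvorsen: $227,080; Quinlan: $32,830; Okafor: $82,170; Marchetti: $115,580; Dube: $143,640

Total floor area = 21,684.
Pro-rata amounts: Halvorsen 8,189/21,684 × $601,300 = 227,081.98; Quinlan 1,184/21,684 × $601,300 = 32,832.47; Okafor 2,963/21,684 × $601,300 = 82,164.36; Marchetti 4,168/21,684 × $601,300 = 115,579.16; Dube 5,180/21,684 × $601,300 = 143,642.04.
At nearest $10: Halvorsen $227,080; Quinlan $32,830; Okafor $82,160; Marchetti $115,580; Dube $143,640. Sum = $601,290.
Difference $601,300 − $601,290 = +$10 applied to Okafor: Okafor becomes $82,170.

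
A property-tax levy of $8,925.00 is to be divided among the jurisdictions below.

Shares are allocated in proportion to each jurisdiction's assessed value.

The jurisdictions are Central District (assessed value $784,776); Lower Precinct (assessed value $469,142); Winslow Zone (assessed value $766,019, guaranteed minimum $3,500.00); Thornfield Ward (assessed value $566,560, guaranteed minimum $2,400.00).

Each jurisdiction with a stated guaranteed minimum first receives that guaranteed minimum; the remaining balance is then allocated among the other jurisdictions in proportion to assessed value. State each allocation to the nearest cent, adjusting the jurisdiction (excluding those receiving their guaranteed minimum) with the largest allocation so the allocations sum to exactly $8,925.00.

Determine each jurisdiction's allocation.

Guaranteed amounts: Winslow Zone $3,500.00; Thornfield Ward $2,400.00. Residual $3,025.00.
Residual split over remaining assessed value 1,253,918: Central District 1,893.2238 → $1,893.22; Lower Precinct 1,131.7762 → $1,131.78.

Central District: $1,893.22; Lower Precinct: $1,131.78; Winslow Zone: $3,500.00; Thornfield Ward: $2,400.00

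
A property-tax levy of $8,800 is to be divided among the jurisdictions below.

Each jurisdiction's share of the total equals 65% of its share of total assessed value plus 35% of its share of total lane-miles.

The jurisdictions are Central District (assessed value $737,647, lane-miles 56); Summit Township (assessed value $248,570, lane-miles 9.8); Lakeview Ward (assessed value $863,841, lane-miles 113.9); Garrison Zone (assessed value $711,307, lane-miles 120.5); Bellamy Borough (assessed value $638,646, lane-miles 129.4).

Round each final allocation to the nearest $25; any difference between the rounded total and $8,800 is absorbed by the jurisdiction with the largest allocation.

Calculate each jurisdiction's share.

Assessed value total 3,200,011; lane-miles total 429.6.
Blended shares (65% assessed value + 35% lane-miles): Central District 0.1955; Summit Township 0.0585; Lakeview Ward 0.2683; Garrison Zone 0.2427; Bellamy Borough 0.2351.
Proportional shares: Central District 1,720.03; Summit Township 514.58; Lakeview Ward 2,360.71; Garrison Zone 2,135.38; Bellamy Borough 2,069.30.
Rounded to nearest $25: Central District $1,725; Summit Township $525; Lakeview Ward $2,350; Garrison Zone $2,125; Bellamy Borough $2,075. Sum = $8,800.
No rounding difference to absorb.

Central District: $1,725 | Summit Township: $525 | Lakeview Ward: $2,350 | Garrison Zone: $2,125 | Bellamy Borough: $2,075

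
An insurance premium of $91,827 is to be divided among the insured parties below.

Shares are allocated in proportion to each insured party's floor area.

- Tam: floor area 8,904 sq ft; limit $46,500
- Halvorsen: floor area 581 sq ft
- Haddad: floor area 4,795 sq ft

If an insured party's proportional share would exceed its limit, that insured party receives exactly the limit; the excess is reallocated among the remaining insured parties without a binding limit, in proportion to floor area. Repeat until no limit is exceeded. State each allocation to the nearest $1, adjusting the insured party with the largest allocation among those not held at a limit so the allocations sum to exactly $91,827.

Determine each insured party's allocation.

Total floor area = 14,280.
Proportional shares (ignoring caps): Tam 57,256.84; Halvorsen 3,736.10; Haddad 30,834.07.
Cap binds for Tam ($46,500); balance $45,327 reallocated over remaining floor area 5,376.
Redistributed shares: Halvorsen 4,898.62 → $4,899; Haddad 40,428.38 → $40,428.

Tam: $46,500 · Halvorsen: $4,899 · Haddad: $40,428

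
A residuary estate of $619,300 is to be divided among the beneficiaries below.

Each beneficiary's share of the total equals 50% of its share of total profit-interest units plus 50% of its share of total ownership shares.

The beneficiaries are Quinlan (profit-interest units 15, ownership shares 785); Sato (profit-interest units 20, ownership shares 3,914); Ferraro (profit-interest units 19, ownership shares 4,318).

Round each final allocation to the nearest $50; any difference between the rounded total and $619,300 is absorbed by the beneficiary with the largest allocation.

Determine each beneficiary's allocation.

Quinlan: $112,950 · Sato: $249,100 · Ferraro: $257,250

Totals — profit-interest units 54, ownership shares 9,017.
Blended shares (50% profit-interest units + 50% ownership shares): Quinlan 0.1824; Sato 0.4022; Ferraro 0.4154.
Pro-rata amounts: Quinlan 112,971.33; Sato 249,094.65; Ferraro 257,234.02.
Rounded to nearest $50: Quinlan $112,950; Sato $249,100; Ferraro $257,250. Sum = $619,300.
Sum already equals the total — no adjustment.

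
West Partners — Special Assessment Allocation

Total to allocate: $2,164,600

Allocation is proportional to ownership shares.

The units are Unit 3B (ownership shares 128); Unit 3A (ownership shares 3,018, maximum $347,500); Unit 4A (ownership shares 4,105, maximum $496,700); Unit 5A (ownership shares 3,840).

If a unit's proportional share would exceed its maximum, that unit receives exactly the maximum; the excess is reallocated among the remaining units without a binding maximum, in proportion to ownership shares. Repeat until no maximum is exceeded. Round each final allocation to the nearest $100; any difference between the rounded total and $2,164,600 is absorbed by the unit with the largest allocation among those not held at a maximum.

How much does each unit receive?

Unit 3B: $42,600; Unit 3A: $347,500; Unit 4A: $496,700; Unit 5A: $1,277,800

Total ownership shares = 11,091.
Unconstrained shares: Unit 3B 24,981.41; Unit 3A 589,014.77; Unit 4A 801,161.57; Unit 5A 749,442.25.
Held at cap: Unit 3A ($347,500), Unit 4A ($496,700); remaining pool $1,320,400 reallocated over remaining ownership shares 3,968.
Redistributed shares: Unit 3B 42,593.55 → $42,600; Unit 5A 1,277,806.45 → $1,277,800.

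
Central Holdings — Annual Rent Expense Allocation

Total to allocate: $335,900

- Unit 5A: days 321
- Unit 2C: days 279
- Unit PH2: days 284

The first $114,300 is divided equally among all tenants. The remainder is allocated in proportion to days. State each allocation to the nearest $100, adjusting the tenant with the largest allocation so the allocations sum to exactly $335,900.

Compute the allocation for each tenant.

Equal tier: $114,300 ÷ 3 = $38,100 apiece.
Remainder $221,600 by days (total 884): Unit 5A 80,467.87 → $80,500; Unit 2C 69,939.37 → $69,900; Unit PH2 71,192.76 → $71,200.
Totals: Unit 5A $38,100 + $80,500 = $118,600; Unit 2C $38,100 + $69,900 = $108,000; Unit PH2 $38,100 + $71,200 = $109,300.

Unit 5A: $118,600 | Unit 2C: $108,000 | Unit PH2: $109,300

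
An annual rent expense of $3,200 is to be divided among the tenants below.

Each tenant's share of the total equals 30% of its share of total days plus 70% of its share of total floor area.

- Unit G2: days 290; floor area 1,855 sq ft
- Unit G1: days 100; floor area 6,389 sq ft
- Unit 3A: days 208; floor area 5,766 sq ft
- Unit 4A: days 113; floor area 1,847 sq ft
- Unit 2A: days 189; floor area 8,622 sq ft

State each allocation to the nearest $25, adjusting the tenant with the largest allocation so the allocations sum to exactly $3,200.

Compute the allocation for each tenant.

Totals — days 900, floor area 24,479.
Blended shares (30% days + 70% floor area): Unit G2 0.1497; Unit G1 0.2160; Unit 3A 0.2342; Unit 4A 0.0905; Unit 2A 0.3096.
Pro-rata amounts: Unit G2 479.08; Unit G1 691.30; Unit 3A 749.50; Unit 4A 289.55; Unit 2A 990.57.
Rounded to nearest $25: Unit G2 $475; Unit G1 $700; Unit 3A $750; Unit 4A $300; Unit 2A $1,000. Sum = $3,225.
Difference $3,200 − $3,225 = −$25 applied to largest allocation (Unit 2A): Unit 2A becomes $975.

Unit G2: $475 | Unit G1: $700 | Unit 3A: $750 | Unit 4A: $300 | Unit 2A: $975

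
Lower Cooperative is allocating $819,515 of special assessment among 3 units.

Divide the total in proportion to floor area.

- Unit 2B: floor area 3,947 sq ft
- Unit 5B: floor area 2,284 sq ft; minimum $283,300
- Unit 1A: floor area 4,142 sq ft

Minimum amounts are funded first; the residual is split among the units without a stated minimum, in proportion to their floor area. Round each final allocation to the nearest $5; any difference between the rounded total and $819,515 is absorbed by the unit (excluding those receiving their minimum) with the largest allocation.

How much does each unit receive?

Unit 2B: $261,645 · Unit 5B: $283,300 · Unit 1A: $274,570

Guaranteed amounts: Unit 5B $283,300. Remaining pool $536,215.
Remaining pool split over remaining floor area 8,089: Unit 2B 261,644.28 → $261,645; Unit 1A 274,570.72 → $274,570.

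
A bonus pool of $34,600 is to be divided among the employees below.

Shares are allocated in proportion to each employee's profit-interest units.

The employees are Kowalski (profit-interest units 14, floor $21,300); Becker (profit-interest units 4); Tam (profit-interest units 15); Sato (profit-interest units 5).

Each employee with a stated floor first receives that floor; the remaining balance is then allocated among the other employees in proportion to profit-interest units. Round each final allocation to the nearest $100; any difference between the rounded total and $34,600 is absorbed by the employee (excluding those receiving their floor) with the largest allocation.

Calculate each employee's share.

Kowalski: $21,300 · Becker: $2,200 · Tam: $8,300 · Sato: $2,800

Minimums first: Kowalski $21,300. Residual $13,300.
Residual split over remaining profit-interest units 24: Becker 2,216.67 → $2,200; Tam 8,312.50 → $8,300; Sato 2,770.83 → $2,800.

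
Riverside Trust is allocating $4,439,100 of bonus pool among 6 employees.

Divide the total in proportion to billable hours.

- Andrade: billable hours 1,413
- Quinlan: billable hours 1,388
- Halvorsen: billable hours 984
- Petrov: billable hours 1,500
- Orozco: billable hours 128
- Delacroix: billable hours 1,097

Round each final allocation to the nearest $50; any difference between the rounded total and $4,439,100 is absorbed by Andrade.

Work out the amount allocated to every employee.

Combined billable hours = 6,510.
Raw shares: Andrade 1,413/6,510 × $4,439,100 = 963,509.72; Quinlan 1,388/6,510 × $4,439,100 = 946,462.49; Halvorsen 984/6,510 × $4,439,100 = 670,979.17; Petrov 1,500/6,510 × $4,439,100 = 1,022,834.10; Orozco 128/6,510 × $4,439,100 = 87,281.84; Delacroix 1,097/6,510 × $4,439,100 = 748,032.67.
Rounded to nearest $50: Andrade $963,500; Quinlan $946,450; Halvorsen $671,000; Petrov $1,022,850; Orozco $87,300; Delacroix $748,050. Sum = $4,439,150.
Difference $4,439,100 − $4,439,150 = −$50 applied to Andrade: Andrade becomes $963,450.

Andrade: $963,450 · Quinlan: $946,450 · Halvorsen: $671,000 · Petrov: $1,022,850 · Orozco: $87,300 · Delacroix: $748,050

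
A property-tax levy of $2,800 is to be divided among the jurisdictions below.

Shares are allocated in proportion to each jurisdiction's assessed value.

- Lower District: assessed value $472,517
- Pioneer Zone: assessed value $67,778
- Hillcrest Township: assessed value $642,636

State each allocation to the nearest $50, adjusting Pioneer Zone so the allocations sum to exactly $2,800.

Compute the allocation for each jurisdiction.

Total assessed value = 1,182,931.
Raw shares: Lower District 472,517/1,182,931 × $2,800 = 1,118.45; Pioneer Zone 67,778/1,182,931 × $2,800 = 160.43; Hillcrest Township 642,636/1,182,931 × $2,800 = 1,521.12.
Rounded to nearest $50: Lower District $1,100; Pioneer Zone $150; Hillcrest Township $1,500. Sum = $2,750.
Difference $2,800 − $2,750 = +$50 applied to Pioneer Zone: Pioneer Zone becomes $200.

Lower District: $1,100; Pioneer Zone: $200; Hillcrest Township: $1,500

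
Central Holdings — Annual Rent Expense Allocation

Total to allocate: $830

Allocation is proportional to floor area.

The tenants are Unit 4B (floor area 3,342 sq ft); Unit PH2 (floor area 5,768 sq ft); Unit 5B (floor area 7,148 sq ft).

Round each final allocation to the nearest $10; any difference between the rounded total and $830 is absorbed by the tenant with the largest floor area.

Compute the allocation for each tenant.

Unit 4B: $170 | Unit PH2: $290 | Unit 5B: $370

Combined floor area = 16,258.
Pro-rata amounts: Unit 4B 3,342/16,258 × $830 = 170.62; Unit PH2 5,768/16,258 × $830 = 294.47; Unit 5B 7,148/16,258 × $830 = 364.92.
Rounded to nearest $10: Unit 4B $170; Unit PH2 $290; Unit 5B $360. Sum = $820.
Difference $830 − $820 = +$10 applied to largest floor area (Unit 5B): Unit 5B becomes $370.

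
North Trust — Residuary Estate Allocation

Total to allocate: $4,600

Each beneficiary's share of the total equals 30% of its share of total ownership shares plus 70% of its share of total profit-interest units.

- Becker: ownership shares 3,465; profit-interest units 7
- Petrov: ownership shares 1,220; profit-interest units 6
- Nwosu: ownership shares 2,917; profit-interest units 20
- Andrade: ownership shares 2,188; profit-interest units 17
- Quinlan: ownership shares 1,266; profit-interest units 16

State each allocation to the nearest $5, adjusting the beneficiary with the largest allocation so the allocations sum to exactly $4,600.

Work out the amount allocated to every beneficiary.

Becker: $775; Petrov: $445; Nwosu: $1,340; Andrade: $1,100; Quinlan: $940

Ownership shares total 11,056; profit-interest units total 66.
Blended shares (30% ownership shares + 70% profit-interest units): Becker 0.1683; Petrov 0.0967; Nwosu 0.2913; Andrade 0.2397; Quinlan 0.2040.
Unrounded shares: Becker 774.01; Petrov 445.01; Nwosu 1,339.85; Andrade 1,102.498; Quinlan 938.63.
Rounded to nearest $5: Becker $775; Petrov $445; Nwosu $1,340; Andrade $1,100; Quinlan $940. Sum = $4,600.
Rounded total matches; no reconciliation needed.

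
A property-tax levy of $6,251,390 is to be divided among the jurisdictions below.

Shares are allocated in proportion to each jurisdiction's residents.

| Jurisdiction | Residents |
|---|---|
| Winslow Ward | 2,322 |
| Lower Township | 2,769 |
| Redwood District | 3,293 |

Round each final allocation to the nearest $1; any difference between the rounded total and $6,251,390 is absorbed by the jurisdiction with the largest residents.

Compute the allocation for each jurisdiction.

Combined residents = 8,384.
Pro-rata amounts: Winslow Ward 2,322/8,384 × $6,251,390 = 1,731,360.64; Lower Township 2,769/8,384 × $6,251,390 = 2,064,658.74; Redwood District 3,293/8,384 × $6,251,390 = 2,455,370.62.
Rounded to nearest $1: Winslow Ward $1,731,361; Lower Township $2,064,659; Redwood District $2,455,371. Sum = $6,251,391.
Difference $6,251,390 − $6,251,391 = −$1 applied to largest residents (Redwood District): Redwood District becomes $2,455,370.

Winslow Ward: $1,731,361 · Lower Township: $2,064,659 · Redwood District: $2,455,370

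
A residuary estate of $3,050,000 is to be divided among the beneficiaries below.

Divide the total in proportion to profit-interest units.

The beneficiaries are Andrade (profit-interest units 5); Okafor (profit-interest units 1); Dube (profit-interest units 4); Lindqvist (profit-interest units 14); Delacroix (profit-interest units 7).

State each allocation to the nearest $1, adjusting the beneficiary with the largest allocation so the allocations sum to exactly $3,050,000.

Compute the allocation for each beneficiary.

Total profit-interest units = 31.
Raw shares: Andrade 5/31 × $3,050,000 = 491,935.48; Okafor 1/31 × $3,050,000 = 98,387.10; Dube 4/31 × $3,050,000 = 393,548.39; Lindqvist 14/31 × $3,050,000 = 1,377,419.35; Delacroix 7/31 × $3,050,000 = 688,709.68.
After rounding ($1): Andrade $491,935; Okafor $98,387; Dube $393,548; Lindqvist $1,377,419; Delacroix $688,710. Sum = $3,049,999.
Difference $3,050,000 − $3,049,999 = +$1 applied to largest allocation (Lindqvist): Lindqvist becomes $1,377,420.

Andrade: $491,935; Okafor: $98,387; Dube: $393,548; Lindqvist: $1,377,420; Delacroix: $688,710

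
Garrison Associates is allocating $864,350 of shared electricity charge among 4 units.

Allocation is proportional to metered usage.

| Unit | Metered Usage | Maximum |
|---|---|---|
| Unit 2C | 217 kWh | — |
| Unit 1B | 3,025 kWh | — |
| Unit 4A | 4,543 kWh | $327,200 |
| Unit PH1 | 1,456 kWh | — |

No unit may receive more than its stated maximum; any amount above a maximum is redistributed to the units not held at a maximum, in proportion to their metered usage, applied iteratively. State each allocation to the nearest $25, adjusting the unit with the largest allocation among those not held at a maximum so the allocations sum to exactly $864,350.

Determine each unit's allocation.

Sum of metered usage: 9,241.
Pro-rata shares before constraints: Unit 2C 20,296.93; Unit 1B 282,941.10; Unit 4A 424,926.10; Unit PH1 136,185.87.
Cap binds for Unit 4A ($327,200); balance $537,150 reallocated over remaining metered usage 4,698.
Shares after redistribution: Unit 2C 24,810.89 → $24,800; Unit 1B 345,866.06 → $345,875; Unit PH1 166,473.05 → $166,475.

Unit 2C: $24,800; Unit 1B: $345,875; Unit 4A: $327,200; Unit PH1: $166,475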